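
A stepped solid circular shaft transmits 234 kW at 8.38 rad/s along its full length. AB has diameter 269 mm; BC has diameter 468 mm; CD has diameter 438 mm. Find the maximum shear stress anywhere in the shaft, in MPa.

7.31 MPa

ω = 8.38 rad/s, so T = P/ω = 234×10³ / 8.380 = 27920 N·m.
Under the same torque, τ_max = 16T/(πd³) is largest where d is smallest — segment AB (d = 269 mm).
τ_max = 16·27920/(π·(0.269)³) = 7.306×10^6 Pa.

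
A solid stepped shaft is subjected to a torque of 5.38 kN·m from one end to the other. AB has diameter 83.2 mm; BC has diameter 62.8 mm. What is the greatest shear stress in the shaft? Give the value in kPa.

Under the same torque, τ_max = 16T/(πd³) is largest where d is smallest — segment BC (d = 62.8 mm).
τ_max = 16·5380/(π·(0.0628)³) = 1.106×10^8 Pa.

111000 kPa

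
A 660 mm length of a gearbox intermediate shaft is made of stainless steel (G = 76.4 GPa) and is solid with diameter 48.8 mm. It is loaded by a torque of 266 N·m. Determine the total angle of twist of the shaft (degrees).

J = πd⁴/32 = π(0.0488)⁴/32 = 5.568×10^-7 m⁴.
θ = T·L/(G·J) = 266.0 × 0.660 / (76.4×10⁹ × 5.568×10^-7) = 4.127×10^-3 rad.

0.236°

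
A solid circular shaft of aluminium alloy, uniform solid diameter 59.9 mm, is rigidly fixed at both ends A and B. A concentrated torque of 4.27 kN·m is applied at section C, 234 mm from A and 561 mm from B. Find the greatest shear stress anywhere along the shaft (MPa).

With uniform GJ and both ends fixed, compatibility θ_AC = θ_CB gives T_A·a = T_B·b, together with T_A + T_B = T₀.
T_A = T₀·b/(a+b) = 4270·561/795.0 = 3013 N·m; T_B = 1257 N·m.
τ in each portion: τ_AC = 7.14×10^7 Pa, τ_CB = 2.98×10^7 Pa; maximum is in AC.
τ_max = T_AC·r/J = 3013·0.0300/1.26×10^-6 = 7.140×10^7 Pa.

71.4 MPa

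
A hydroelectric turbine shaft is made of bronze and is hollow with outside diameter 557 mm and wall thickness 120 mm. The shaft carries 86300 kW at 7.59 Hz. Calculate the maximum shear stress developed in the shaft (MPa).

ω = 2π·7.59 = 47.69 rad/s, so T = P/ω = 86300×10³ / 47.69 = 1.810e6 N·m.
J = π(d_o⁴ − d_i⁴)/32 = π(0.557⁴ − 0.317⁴)/32 = 8.458×10^-3 m⁴.
τ_max = T·r/J = 1.810e6 × 0.279 / 8.458×10^-3 = 5.958×10^7 Pa.

59.6 MPa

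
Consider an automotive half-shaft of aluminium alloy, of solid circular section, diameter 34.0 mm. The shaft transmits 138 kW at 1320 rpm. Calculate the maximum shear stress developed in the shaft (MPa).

129 MPa

ω = 2π·1320/60 = 138.2 rad/s, so T = P/ω = 138×10³ / 138.2 = 998.3 N·m.
J = πd⁴/32 = π(0.0340)⁴/32 = 1.312×10^-7 m⁴.
τ_max = T·r/J = 998.3 × 0.0170 / 1.312×10^-7 = 1.294×10^8 Pa.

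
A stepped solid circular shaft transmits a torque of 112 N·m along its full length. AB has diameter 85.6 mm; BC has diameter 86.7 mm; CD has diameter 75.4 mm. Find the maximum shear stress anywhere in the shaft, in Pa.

Under the same torque, τ_max = 16T/(πd³) is largest where d is smallest — segment CD (d = 75.4 mm).
τ_max = 16·112.0/(π·(0.0754)³) = 1.331×10^6 Pa.

1.33e6 Pa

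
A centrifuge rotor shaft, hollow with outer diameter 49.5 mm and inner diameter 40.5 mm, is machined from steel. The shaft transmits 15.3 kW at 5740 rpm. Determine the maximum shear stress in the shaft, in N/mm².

ω = 2π·5740/60 = 601.1 rad/s, so T = P/ω = 15.3×10³ / 601.1 = 25.45 N·m.
J = π(d_o⁴ − d_i⁴)/32 = π(0.0495⁴ − 0.0405⁴)/32 = 3.253×10^-7 m⁴.
τ_max = T·r/J = 25.45 × 0.0248 / 3.253×10^-7 = 1.937×10^6 Pa.

1.94 N/mm²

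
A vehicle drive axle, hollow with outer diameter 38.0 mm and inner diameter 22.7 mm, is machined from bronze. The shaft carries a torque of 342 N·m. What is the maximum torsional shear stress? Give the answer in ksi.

5.28 ksi

J = π(d_o⁴ − d_i⁴)/32 = π(0.0380⁴ − 0.0227⁴)/32 = 1.786×10^-7 m⁴.
τ_max = T·r/J = 342.0 × 0.0190 / 1.786×10^-7 = 3.637×10^7 Pa.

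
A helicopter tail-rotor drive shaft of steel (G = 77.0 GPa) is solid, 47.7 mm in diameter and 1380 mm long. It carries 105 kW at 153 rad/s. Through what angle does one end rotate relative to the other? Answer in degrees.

1.39°

ω = 153 rad/s, so T = P/ω = 105×10³ / 153.0 = 686.3 N·m.
J = πd⁴/32 = π(0.0477)⁴/32 = 5.082×10^-7 m⁴.
θ = T·L/(G·J) = 686.3 × 1.38 / (77.0×10⁹ × 5.082×10^-7) = 0.02420 rad.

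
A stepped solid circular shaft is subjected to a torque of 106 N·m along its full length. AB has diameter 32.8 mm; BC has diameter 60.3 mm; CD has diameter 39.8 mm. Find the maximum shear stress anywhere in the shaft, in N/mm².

Under the same torque, τ_max = 16T/(πd³) is largest where d is smallest — segment AB (d = 32.8 mm).
τ_max = 16·106.0/(π·(0.0328)³) = 1.530×10^7 Pa.

15.3 N/mm²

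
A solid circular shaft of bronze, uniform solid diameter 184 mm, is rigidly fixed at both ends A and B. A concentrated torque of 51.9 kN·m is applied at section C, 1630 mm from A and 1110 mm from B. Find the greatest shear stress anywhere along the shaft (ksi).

3.66 ksi

With uniform GJ and both ends fixed, compatibility θ_AC = θ_CB gives T_A·a = T_B·b, together with T_A + T_B = T₀.
T_A = T₀·b/(a+b) = 51900·1110/2740 = 21030 N·m; T_B = 30870 N·m.
τ in each portion: τ_AC = 1.72×10^7 Pa, τ_CB = 2.52×10^7 Pa; maximum is in CB.
τ_max = T_CB·r/J = 30870·0.0920/1.13×10^-4 = 2.524×10^7 Pa.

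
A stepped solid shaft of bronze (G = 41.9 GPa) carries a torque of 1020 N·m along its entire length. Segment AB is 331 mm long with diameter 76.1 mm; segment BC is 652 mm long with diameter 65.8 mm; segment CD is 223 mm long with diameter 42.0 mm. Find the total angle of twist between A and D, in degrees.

1.65°

J_AB = π(0.0761)⁴/32 = 3.29×10^-6 m⁴; J_BC = π(0.0658)⁴/32 = 1.84×10^-6 m⁴; J_CD = π(0.0420)⁴/32 = 3.05×10^-7 m⁴.
θ = (T/G)·Σ L_i/J_i = (1020/41.9×10⁹)·(0.331/3.29×10^-6 + 0.652/1.84×10^-6 + 0.223/3.05×10^-7) = 0.02884 rad.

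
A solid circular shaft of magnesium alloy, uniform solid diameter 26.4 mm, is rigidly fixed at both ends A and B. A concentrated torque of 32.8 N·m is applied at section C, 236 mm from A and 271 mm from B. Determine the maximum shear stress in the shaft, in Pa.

With uniform GJ and both ends fixed, compatibility θ_AC = θ_CB gives T_A·a = T_B·b, together with T_A + T_B = T₀.
T_A = T₀·b/(a+b) = 32.80·271/507.0 = 17.53 N·m; T_B = 15.27 N·m.
τ in each portion: τ_AC = 4.85×10^6 Pa, τ_CB = 4.23×10^6 Pa; maximum is in AC.
τ_max = T_AC·r/J = 17.53·0.0132/4.77×10^-8 = 4.853×10^6 Pa.

4.85e6 Pa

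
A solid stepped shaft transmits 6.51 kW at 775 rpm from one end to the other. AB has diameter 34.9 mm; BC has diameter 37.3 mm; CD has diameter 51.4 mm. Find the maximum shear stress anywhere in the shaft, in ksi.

1.39 ksi

ω = 2π·775/60 = 81.16 rad/s, so T = P/ω = 6.51×10³ / 81.16 = 80.21 N·m.
Under the same torque, τ_max = 16T/(πd³) is largest where d is smallest — segment AB (d = 34.9 mm).
τ_max = 16·80.21/(π·(0.0349)³) = 9.610×10^6 Pa.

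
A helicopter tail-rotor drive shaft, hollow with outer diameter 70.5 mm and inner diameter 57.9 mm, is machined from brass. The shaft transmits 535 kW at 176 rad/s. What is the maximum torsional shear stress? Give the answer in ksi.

11.8 ksi

ω = 176 rad/s, so T = P/ω = 535×10³ / 176.0 = 3040 N·m.
J = π(d_o⁴ − d_i⁴)/32 = π(0.0705⁴ − 0.0579⁴)/32 = 1.322×10^-6 m⁴.
τ_max = T·r/J = 3040 × 0.0352 / 1.322×10^-6 = 8.106×10^7 Pa.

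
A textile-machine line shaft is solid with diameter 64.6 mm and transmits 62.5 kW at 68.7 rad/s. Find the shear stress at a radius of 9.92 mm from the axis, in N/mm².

5.28 N/mm²

ω = 68.7 rad/s, so T = P/ω = 62.5×10³ / 68.70 = 909.8 N·m.
J = πd⁴/32 = π(0.0646)⁴/32 = 1.710×10^-6 m⁴.
Shear stress varies linearly with radius: τ = T·r/J = 909.8 × 0.00992 / 1.710×10^-6 = 5.278×10^6 Pa.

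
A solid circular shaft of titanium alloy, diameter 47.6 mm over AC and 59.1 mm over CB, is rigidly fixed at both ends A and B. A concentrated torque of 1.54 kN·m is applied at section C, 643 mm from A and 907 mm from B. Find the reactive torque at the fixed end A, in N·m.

Compatibility: T_A·a/J_AC = T_B·b/J_CB with T_A + T_B = T₀.
J_AC = 5.04×10^-7 m⁴, J_CB = 1.20×10^-6 m⁴, so T_A = T₀·(J_AC/a)/((J_AC/a)+(J_CB/b)) = 573.6 N·m, T_B = 966.4 N·m.

574 N·m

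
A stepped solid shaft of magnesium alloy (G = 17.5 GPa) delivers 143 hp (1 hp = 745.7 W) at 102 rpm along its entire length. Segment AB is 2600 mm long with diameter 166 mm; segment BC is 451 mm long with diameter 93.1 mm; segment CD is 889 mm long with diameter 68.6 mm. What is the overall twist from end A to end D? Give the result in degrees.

ω = 2π·102/60 = 10.68 rad/s, so T = P/ω = 143×745.7 / 10.68 = 9983 N·m.
J_AB = π(0.166)⁴/32 = 7.45×10^-5 m⁴; J_BC = π(0.0931)⁴/32 = 7.38×10^-6 m⁴; J_CD = π(0.0686)⁴/32 = 2.17×10^-6 m⁴.
θ = (T/G)·Σ L_i/J_i = (9983/17.5×10⁹)·(2.60/7.45×10^-5 + 0.451/7.38×10^-6 + 0.889/2.17×10^-6) = 0.2880 rad.

16.5°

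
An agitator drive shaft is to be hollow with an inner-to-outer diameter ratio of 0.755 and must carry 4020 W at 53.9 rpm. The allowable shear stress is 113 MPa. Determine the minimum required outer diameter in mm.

ω = 2π·53.9/60 = 5.644 rad/s, so T = P/ω = 4020 / 5.644 = 712.2 N·m.
For a hollow shaft with d_i/d_o = 0.755: τ_max = 16T/(π d_o³ (1−k⁴)), so d_o = [16T/(π τ_allow (1−k⁴))]^(1/3) = [16·712.2/(π·1.13×10^8·0.6751)]^(1/3) = 0.03623 m.

36.2 mm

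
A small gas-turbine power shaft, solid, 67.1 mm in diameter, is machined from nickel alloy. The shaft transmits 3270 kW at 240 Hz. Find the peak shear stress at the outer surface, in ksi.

ω = 2π·240 = 1508 rad/s, so T = P/ω = 3270×10³ / 1508 = 2168 N·m.
J = πd⁴/32 = π(0.0671)⁴/32 = 1.990×10^-6 m⁴.
τ_max = T·r/J = 2168 × 0.0335 / 1.990×10^-6 = 3.656×10^7 Pa.

5.30 ksi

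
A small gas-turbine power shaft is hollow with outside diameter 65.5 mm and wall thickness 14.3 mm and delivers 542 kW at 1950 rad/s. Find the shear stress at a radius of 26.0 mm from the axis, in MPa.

4.45 MPa

ω = 1950 rad/s, so T = P/ω = 542×10³ / 1950 = 277.9 N·m.
J = π(d_o⁴ − d_i⁴)/32 = π(0.0655⁴ − 0.0369⁴)/32 = 1.625×10^-6 m⁴.
Shear stress varies linearly with radius: τ = T·r/J = 277.9 × 0.0260 / 1.625×10^-6 = 4.447×10^6 Pa.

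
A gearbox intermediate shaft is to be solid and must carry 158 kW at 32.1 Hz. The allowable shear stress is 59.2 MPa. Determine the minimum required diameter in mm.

40.7 mm

ω = 2π·32.1 = 201.7 rad/s, so T = P/ω = 158×10³ / 201.7 = 783.4 N·m.
For a solid shaft τ_max = 16T/(πd³), so d = (16T/(π τ_allow))^(1/3) = (16·783.4/(π·5.92×10^7))^(1/3) = 0.04069 m.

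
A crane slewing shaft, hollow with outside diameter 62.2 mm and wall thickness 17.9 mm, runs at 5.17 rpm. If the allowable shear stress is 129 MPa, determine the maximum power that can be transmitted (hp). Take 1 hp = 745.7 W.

4.28 hp

J = π(d_o⁴ − d_i⁴)/32 = π(0.0622⁴ − 0.0264⁴)/32 = 1.422×10^-6 m⁴.
T_max = τ_allow·J/r = 1.29×10^8 × 1.422×10^-6 / 0.0311 = 5897 N·m.
ω = 2π·5.17/60 = 0.5414 rad/s, so P_max = T_max·ω = 3193 W.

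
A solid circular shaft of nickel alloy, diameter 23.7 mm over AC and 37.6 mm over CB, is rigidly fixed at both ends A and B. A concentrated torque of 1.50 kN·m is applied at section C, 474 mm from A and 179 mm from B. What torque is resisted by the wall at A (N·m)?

Compatibility: T_A·a/J_AC = T_B·b/J_CB with T_A + T_B = T₀.
J_AC = 3.10×10^-8 m⁴, J_CB = 1.96×10^-7 m⁴, so T_A = T₀·(J_AC/a)/((J_AC/a)+(J_CB/b)) = 84.38 N·m, T_B = 1416 N·m.

84.4 N·m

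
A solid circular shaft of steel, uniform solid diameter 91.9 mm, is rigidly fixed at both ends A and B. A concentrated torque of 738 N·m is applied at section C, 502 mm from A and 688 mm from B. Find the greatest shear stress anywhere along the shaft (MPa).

With uniform GJ and both ends fixed, compatibility θ_AC = θ_CB gives T_A·a = T_B·b, together with T_A + T_B = T₀.
T_A = T₀·b/(a+b) = 738.0·688/1190 = 426.7 N·m; T_B = 311.3 N·m.
τ in each portion: τ_AC = 2.80×10^6 Pa, τ_CB = 2.04×10^6 Pa; maximum is in AC.
τ_max = T_AC·r/J = 426.7·0.0460/7.00×10^-6 = 2.800×10^6 Pa.

2.80 MPa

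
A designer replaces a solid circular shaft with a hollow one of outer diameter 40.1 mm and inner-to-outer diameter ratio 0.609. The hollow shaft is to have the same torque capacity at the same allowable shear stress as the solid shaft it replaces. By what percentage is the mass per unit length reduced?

30.6 %

Equal τ_max and T ⇒ the solid shaft needs d_s³ = d_o³(1−k⁴), so d_s = 40.1·(1−0.609⁴)^(1/3) = 38.17 mm.
Area ratio A_h/A_s = d_o²(1−k²)/d_s² = (1−k²)/(1−k⁴)^(2/3) = 0.6943.
Mass saving = 1 − 0.6943 = 30.6 %.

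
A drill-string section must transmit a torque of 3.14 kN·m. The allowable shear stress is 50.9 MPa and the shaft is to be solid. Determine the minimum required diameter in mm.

68.0 mm

For a solid shaft τ_max = 16T/(πd³), so d = (16T/(π τ_allow))^(1/3) = (16·3140/(π·5.09×10^7))^(1/3) = 0.06798 m.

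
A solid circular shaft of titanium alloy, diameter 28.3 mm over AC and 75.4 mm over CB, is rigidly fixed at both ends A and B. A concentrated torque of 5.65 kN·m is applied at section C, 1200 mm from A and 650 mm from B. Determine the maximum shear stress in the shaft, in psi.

9630 psi

Compatibility: T_A·a/J_AC = T_B·b/J_CB with T_A + T_B = T₀.
J_AC = 6.30×10^-8 m⁴, J_CB = 3.17×10^-6 m⁴, so T_A = T₀·(J_AC/a)/((J_AC/a)+(J_CB/b)) = 60.09 N·m, T_B = 5590 N·m.
τ in each portion: τ_AC = 1.35×10^7 Pa, τ_CB = 6.64×10^7 Pa; maximum is in CB.
τ_max = T_CB·r/J = 5590·0.0377/3.17×10^-6 = 6.641×10^7 Pa.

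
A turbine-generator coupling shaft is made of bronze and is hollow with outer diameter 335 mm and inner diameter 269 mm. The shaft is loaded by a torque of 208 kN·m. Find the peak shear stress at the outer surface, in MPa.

48.2 MPa

J = π(d_o⁴ − d_i⁴)/32 = π(0.335⁴ − 0.269⁴)/32 = 7.224×10^-4 m⁴.
τ_max = T·r/J = 208000 × 0.168 / 7.224×10^-4 = 4.823×10^7 Pa.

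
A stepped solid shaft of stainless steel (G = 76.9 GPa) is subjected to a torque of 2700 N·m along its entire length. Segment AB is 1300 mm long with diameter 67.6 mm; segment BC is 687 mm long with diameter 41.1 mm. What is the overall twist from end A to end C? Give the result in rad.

0.108 rad

J_AB = π(0.0676)⁴/32 = 2.05×10^-6 m⁴; J_BC = π(0.0411)⁴/32 = 2.80×10^-7 m⁴.
θ = (T/G)·Σ L_i/J_i = (2700/76.9×10⁹)·(1.30/2.05×10^-6 + 0.687/2.80×10^-7) = 0.1084 rad.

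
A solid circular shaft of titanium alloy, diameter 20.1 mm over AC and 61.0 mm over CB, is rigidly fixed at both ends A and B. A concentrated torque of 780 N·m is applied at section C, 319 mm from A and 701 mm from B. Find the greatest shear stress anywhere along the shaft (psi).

Compatibility: T_A·a/J_AC = T_B·b/J_CB with T_A + T_B = T₀.
J_AC = 1.60×10^-8 m⁴, J_CB = 1.36×10^-6 m⁴, so T_A = T₀·(J_AC/a)/((J_AC/a)+(J_CB/b)) = 19.70 N·m, T_B = 760.3 N·m.
τ in each portion: τ_AC = 1.24×10^7 Pa, τ_CB = 1.71×10^7 Pa; maximum is in CB.
τ_max = T_CB·r/J = 760.3·0.0305/1.36×10^-6 = 1.706×10^7 Pa.

2470 psi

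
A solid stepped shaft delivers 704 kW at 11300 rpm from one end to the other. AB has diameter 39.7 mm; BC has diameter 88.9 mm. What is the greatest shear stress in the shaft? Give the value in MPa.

ω = 2π·11300/60 = 1183 rad/s, so T = P/ω = 704×10³ / 1183 = 594.9 N·m.
Under the same torque, τ_max = 16T/(πd³) is largest where d is smallest — segment AB (d = 39.7 mm).
τ_max = 16·594.9/(π·(0.0397)³) = 4.842×10^7 Pa.

48.4 MPa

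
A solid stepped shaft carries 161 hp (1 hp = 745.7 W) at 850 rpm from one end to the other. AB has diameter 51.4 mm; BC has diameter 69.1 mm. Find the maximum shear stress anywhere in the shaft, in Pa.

ω = 2π·850/60 = 89.01 rad/s, so T = P/ω = 161×745.7 / 89.01 = 1349 N·m.
Under the same torque, τ_max = 16T/(πd³) is largest where d is smallest — segment AB (d = 51.4 mm).
τ_max = 16·1349/(π·(0.0514)³) = 5.059×10^7 Pa.

5.06e7 Pa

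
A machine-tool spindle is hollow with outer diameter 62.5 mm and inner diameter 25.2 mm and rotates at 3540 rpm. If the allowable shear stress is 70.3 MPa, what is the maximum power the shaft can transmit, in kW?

J = π(d_o⁴ − d_i⁴)/32 = π(0.0625⁴ − 0.0252⁴)/32 = 1.458×10^-6 m⁴.
T_max = τ_allow·J/r = 7.03×10^7 × 1.458×10^-6 / 0.0312 = 3281 N·m.
ω = 2π·3540/60 = 370.7 rad/s, so P_max = T_max·ω = 1.216×10^6 W.

1220 kW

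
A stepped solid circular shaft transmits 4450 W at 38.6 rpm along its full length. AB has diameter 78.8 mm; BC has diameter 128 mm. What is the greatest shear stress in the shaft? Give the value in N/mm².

11.5 N/mm²

ω = 2π·38.6/60 = 4.042 rad/s, so T = P/ω = 4450 / 4.042 = 1101 N·m.
Under the same torque, τ_max = 16T/(πd³) is largest where d is smallest — segment AB (d = 78.8 mm).
τ_max = 16·1101/(π·(0.0788)³) = 1.146×10^7 Pa.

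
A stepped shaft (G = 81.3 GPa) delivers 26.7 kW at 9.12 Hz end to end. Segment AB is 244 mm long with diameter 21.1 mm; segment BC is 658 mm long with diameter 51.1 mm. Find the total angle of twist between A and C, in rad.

0.0775 rad

ω = 2π·9.12 = 57.30 rad/s, so T = P/ω = 26.7×10³ / 57.30 = 465.9 N·m.
J_AB = π(0.0211)⁴/32 = 1.95×10^-8 m⁴; J_BC = π(0.0511)⁴/32 = 6.69×10^-7 m⁴.
θ = (T/G)·Σ L_i/J_i = (465.9/81.3×10⁹)·(0.244/1.95×10^-8 + 0.658/6.69×10^-7) = 0.07750 rad.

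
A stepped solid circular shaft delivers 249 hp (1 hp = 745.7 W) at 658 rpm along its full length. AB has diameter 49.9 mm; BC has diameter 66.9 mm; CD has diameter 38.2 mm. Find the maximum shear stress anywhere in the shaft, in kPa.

ω = 2π·658/60 = 68.91 rad/s, so T = P/ω = 249×745.7 / 68.91 = 2695 N·m.
Under the same torque, τ_max = 16T/(πd³) is largest where d is smallest — segment CD (d = 38.2 mm).
τ_max = 16·2695/(π·(0.0382)³) = 2.462×10^8 Pa.

246000 kPa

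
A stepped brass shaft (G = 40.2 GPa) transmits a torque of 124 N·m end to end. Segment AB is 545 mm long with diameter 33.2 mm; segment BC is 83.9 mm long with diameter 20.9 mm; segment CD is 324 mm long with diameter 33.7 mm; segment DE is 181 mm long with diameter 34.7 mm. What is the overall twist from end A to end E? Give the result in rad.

0.0397 rad

J_AB = π(0.0332)⁴/32 = 1.19×10^-7 m⁴; J_BC = π(0.0209)⁴/32 = 1.87×10^-8 m⁴; J_CD = π(0.0337)⁴/32 = 1.27×10^-7 m⁴; J_DE = π(0.0347)⁴/32 = 1.42×10^-7 m⁴.
θ = (T/G)·Σ L_i/J_i = (124.0/40.2×10⁹)·(0.545/1.19×10^-7 + 0.0839/1.87×10^-8 + 0.324/1.27×10^-7 + 0.181/1.42×10^-7) = 0.03972 rad.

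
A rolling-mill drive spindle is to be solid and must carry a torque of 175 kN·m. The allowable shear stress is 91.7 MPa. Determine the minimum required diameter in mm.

213 mm

For a solid shaft τ_max = 16T/(πd³), so d = (16T/(π τ_allow))^(1/3) = (16·175000/(π·9.17×10^7))^(1/3) = 0.2134 m.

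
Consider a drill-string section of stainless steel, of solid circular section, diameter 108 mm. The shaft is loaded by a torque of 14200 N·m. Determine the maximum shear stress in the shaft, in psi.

8330 psi

J = πd⁴/32 = π(0.108)⁴/32 = 1.336×10^-5 m⁴.
τ_max = T·r/J = 14200 × 0.0540 / 1.336×10^-5 = 5.741×10^7 Pa.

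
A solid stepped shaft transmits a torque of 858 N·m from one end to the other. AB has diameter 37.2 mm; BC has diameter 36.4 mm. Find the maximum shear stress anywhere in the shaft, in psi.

13100 psi

Under the same torque, τ_max = 16T/(πd³) is largest where d is smallest — segment BC (d = 36.4 mm).
τ_max = 16·858.0/(π·(0.0364)³) = 9.061×10^7 Pa.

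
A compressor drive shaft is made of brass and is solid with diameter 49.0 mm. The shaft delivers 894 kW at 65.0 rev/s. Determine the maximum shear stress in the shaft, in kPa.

94800 kPa

ω = 2π·65.0 = 408.4 rad/s, so T = P/ω = 894×10³ / 408.4 = 2189 N·m.
J = πd⁴/32 = π(0.0490)⁴/32 = 5.660×10^-7 m⁴.
τ_max = T·r/J = 2189 × 0.0245 / 5.660×10^-7 = 9.476×10^7 Pa.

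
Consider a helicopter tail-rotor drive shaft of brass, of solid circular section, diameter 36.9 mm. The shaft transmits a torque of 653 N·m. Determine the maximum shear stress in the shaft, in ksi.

9.60 ksi

J = πd⁴/32 = π(0.0369)⁴/32 = 1.820×10^-7 m⁴.
τ_max = T·r/J = 653.0 × 0.0184 / 1.820×10^-7 = 6.619×10^7 Pa.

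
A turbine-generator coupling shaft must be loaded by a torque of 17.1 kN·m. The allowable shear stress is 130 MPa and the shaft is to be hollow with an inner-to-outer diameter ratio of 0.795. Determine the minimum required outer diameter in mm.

For a hollow shaft with d_i/d_o = 0.795: τ_max = 16T/(π d_o³ (1−k⁴)), so d_o = [16T/(π τ_allow (1−k⁴))]^(1/3) = [16·17100/(π·1.30×10^8·0.6005)]^(1/3) = 0.1037 m.

104 mm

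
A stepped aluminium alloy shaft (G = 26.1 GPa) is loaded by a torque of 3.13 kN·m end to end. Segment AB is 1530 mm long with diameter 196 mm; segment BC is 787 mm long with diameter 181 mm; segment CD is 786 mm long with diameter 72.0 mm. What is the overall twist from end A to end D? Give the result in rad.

J_AB = π(0.196)⁴/32 = 1.45×10^-4 m⁴; J_BC = π(0.181)⁴/32 = 1.05×10^-4 m⁴; J_CD = π(0.0720)⁴/32 = 2.64×10^-6 m⁴.
θ = (T/G)·Σ L_i/J_i = (3130/26.1×10⁹)·(1.53/1.45×10^-4 + 0.787/1.05×10^-4 + 0.786/2.64×10^-6) = 0.03789 rad.

0.0379 rad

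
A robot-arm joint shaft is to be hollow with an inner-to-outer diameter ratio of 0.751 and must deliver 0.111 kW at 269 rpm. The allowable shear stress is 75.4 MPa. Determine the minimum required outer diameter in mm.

ω = 2π·269/60 = 28.17 rad/s, so T = P/ω = 0.111×10³ / 28.17 = 3.940 N·m.
For a hollow shaft with d_i/d_o = 0.751: τ_max = 16T/(π d_o³ (1−k⁴)), so d_o = [16T/(π τ_allow (1−k⁴))]^(1/3) = [16·3.940/(π·7.54×10^7·0.6819)]^(1/3) = 0.007308 m.

7.31 mm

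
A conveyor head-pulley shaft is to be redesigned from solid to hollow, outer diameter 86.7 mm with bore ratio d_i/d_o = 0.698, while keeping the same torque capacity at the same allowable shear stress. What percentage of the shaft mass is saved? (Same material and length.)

Equal τ_max and T ⇒ the solid shaft needs d_s³ = d_o³(1−k⁴), so d_s = 86.7·(1−0.698⁴)^(1/3) = 79.21 mm.
Area ratio A_h/A_s = d_o²(1−k²)/d_s² = (1−k²)/(1−k⁴)^(2/3) = 0.6143.
Mass saving = 1 − 0.6143 = 38.6 %.

38.6 %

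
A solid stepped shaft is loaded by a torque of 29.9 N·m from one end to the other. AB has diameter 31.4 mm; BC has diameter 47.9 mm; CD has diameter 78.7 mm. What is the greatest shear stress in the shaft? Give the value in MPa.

4.92 MPa

Under the same torque, τ_max = 16T/(πd³) is largest where d is smallest — segment AB (d = 31.4 mm).
τ_max = 16·29.90/(π·(0.0314)³) = 4.919×10^6 Pa.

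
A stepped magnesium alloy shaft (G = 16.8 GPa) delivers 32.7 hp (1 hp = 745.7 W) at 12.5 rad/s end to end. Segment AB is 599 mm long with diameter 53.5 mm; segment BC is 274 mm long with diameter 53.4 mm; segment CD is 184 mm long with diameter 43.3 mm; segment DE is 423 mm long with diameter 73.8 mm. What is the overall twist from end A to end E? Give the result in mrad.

ω = 12.5 rad/s, so T = P/ω = 32.7×745.7 / 12.50 = 1951 N·m.
J_AB = π(0.0535)⁴/32 = 8.04×10^-7 m⁴; J_BC = π(0.0534)⁴/32 = 7.98×10^-7 m⁴; J_CD = π(0.0433)⁴/32 = 3.45×10^-7 m⁴; J_DE = π(0.0738)⁴/32 = 2.91×10^-6 m⁴.
θ = (T/G)·Σ L_i/J_i = (1951/16.8×10⁹)·(0.599/8.04×10^-7 + 0.274/7.98×10^-7 + 0.184/3.45×10^-7 + 0.423/2.91×10^-6) = 0.2051 rad.

205 mrad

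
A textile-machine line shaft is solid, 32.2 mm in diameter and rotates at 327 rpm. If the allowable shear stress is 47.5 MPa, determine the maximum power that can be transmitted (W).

J = πd⁴/32 = π(0.0322)⁴/32 = 1.055×10^-7 m⁴.
T_max = τ_allow·J/r = 4.75×10^7 × 1.055×10^-7 / 0.0161 = 311.4 N·m.
ω = 2π·327/60 = 34.24 rad/s, so P_max = T_max·ω = 1.066×10^4 W.

10700 W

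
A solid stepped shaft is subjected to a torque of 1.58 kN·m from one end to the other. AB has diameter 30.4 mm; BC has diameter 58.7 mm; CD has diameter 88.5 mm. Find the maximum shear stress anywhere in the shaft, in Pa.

Under the same torque, τ_max = 16T/(πd³) is largest where d is smallest — segment AB (d = 30.4 mm).
τ_max = 16·1580/(π·(0.0304)³) = 2.864×10^8 Pa.

2.86e8 Pa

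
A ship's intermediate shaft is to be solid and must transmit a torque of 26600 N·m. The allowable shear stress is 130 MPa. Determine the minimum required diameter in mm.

For a solid shaft τ_max = 16T/(πd³), so d = (16T/(π τ_allow))^(1/3) = (16·26600/(π·1.30×10^8))^(1/3) = 0.1014 m.

101 mm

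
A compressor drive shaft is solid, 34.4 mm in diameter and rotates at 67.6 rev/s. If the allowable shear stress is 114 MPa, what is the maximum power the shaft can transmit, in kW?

J = πd⁴/32 = π(0.0344)⁴/32 = 1.375×10^-7 m⁴.
T_max = τ_allow·J/r = 1.14×10^8 × 1.375×10^-7 / 0.0172 = 911.2 N·m.
ω = 2π·67.6 = 424.7 rad/s, so P_max = T_max·ω = 3.870×10^5 W.

387 kW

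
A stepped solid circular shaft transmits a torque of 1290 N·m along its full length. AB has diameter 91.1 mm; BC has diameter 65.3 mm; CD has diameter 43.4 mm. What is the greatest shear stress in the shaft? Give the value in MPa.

Under the same torque, τ_max = 16T/(πd³) is largest where d is smallest — segment CD (d = 43.4 mm).
τ_max = 16·1290/(π·(0.0434)³) = 8.037×10^7 Pa.

80.4 MPa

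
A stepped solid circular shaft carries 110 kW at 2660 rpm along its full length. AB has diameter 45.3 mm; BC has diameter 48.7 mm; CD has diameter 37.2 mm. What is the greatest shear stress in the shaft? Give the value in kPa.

ω = 2π·2660/60 = 278.6 rad/s, so T = P/ω = 110×10³ / 278.6 = 394.9 N·m.
Under the same torque, τ_max = 16T/(πd³) is largest where d is smallest — segment CD (d = 37.2 mm).
τ_max = 16·394.9/(π·(0.0372)³) = 3.907×10^7 Pa.

39100 kPa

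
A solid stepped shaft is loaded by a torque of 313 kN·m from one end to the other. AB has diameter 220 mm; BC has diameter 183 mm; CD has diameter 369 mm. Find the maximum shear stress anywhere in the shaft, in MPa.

Under the same torque, τ_max = 16T/(πd³) is largest where d is smallest — segment BC (d = 183 mm).
τ_max = 16·313000/(π·(0.183)³) = 2.601×10^8 Pa.

260 MPa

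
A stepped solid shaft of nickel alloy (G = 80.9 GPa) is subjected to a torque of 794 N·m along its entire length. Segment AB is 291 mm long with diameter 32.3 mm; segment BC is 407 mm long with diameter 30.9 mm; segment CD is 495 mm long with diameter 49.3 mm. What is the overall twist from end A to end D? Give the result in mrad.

79.7 mrad

J_AB = π(0.0323)⁴/32 = 1.07×10^-7 m⁴; J_BC = π(0.0309)⁴/32 = 8.95×10^-8 m⁴; J_CD = π(0.0493)⁴/32 = 5.80×10^-7 m⁴.
θ = (T/G)·Σ L_i/J_i = (794.0/80.9×10⁹)·(0.291/1.07×10^-7 + 0.407/8.95×10^-8 + 0.495/5.80×10^-7) = 0.07973 rad.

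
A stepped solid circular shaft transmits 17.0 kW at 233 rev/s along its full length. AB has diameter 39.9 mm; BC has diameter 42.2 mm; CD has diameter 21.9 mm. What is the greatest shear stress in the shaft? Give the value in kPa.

5630 kPa

ω = 2π·233 = 1464 rad/s, so T = P/ω = 17.0×10³ / 1464 = 11.61 N·m.
Under the same torque, τ_max = 16T/(πd³) is largest where d is smallest — segment CD (d = 21.9 mm).
τ_max = 16·11.61/(π·(0.0219)³) = 5.631×10^6 Pa.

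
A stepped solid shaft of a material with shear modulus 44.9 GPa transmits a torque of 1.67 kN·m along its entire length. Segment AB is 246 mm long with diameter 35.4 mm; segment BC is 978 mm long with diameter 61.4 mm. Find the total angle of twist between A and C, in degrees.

J_AB = π(0.0354)⁴/32 = 1.54×10^-7 m⁴; J_BC = π(0.0614)⁴/32 = 1.40×10^-6 m⁴.
θ = (T/G)·Σ L_i/J_i = (1670/44.9×10⁹)·(0.246/1.54×10^-7 + 0.978/1.40×10^-6) = 0.08542 rad.

4.89°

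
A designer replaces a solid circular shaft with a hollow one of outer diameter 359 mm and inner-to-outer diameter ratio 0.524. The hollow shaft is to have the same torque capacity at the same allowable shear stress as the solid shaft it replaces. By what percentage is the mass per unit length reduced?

Equal τ_max and T ⇒ the solid shaft needs d_s³ = d_o³(1−k⁴), so d_s = 359·(1−0.524⁴)^(1/3) = 349.7 mm.
Area ratio A_h/A_s = d_o²(1−k²)/d_s² = (1−k²)/(1−k⁴)^(2/3) = 0.7643.
Mass saving = 1 − 0.7643 = 23.6 %.

23.6 %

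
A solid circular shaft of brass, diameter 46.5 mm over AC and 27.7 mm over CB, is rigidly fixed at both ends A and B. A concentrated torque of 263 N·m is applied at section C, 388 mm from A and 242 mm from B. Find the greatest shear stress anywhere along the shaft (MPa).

Compatibility: T_A·a/J_AC = T_B·b/J_CB with T_A + T_B = T₀.
J_AC = 4.59×10^-7 m⁴, J_CB = 5.78×10^-8 m⁴, so T_A = T₀·(J_AC/a)/((J_AC/a)+(J_CB/b)) = 218.8 N·m, T_B = 44.18 N·m.
τ in each portion: τ_AC = 1.11×10^7 Pa, τ_CB = 1.06×10^7 Pa; maximum is in AC.
τ_max = T_AC·r/J = 218.8·0.0232/4.59×10^-7 = 1.108×10^7 Pa.

11.1 MPa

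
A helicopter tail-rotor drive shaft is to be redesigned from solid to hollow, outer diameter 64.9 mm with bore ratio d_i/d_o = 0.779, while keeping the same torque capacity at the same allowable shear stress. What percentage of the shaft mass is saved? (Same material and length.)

46.6 %

Equal τ_max and T ⇒ the solid shaft needs d_s³ = d_o³(1−k⁴), so d_s = 64.9·(1−0.779⁴)^(1/3) = 55.69 mm.
Area ratio A_h/A_s = d_o²(1−k²)/d_s² = (1−k²)/(1−k⁴)^(2/3) = 0.5340.
Mass saving = 1 − 0.5340 = 46.6 %.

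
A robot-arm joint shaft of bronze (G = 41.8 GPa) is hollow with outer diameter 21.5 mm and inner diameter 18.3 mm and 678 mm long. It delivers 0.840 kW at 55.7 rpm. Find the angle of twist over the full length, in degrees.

13.4°

ω = 2π·55.7/60 = 5.833 rad/s, so T = P/ω = 0.840×10³ / 5.833 = 144.0 N·m.
J = π(d_o⁴ − d_i⁴)/32 = π(0.0215⁴ − 0.0183⁴)/32 = 9.967×10^-9 m⁴.
θ = T·L/(G·J) = 144.0 × 0.678 / (41.8×10⁹ × 9.967×10^-9) = 0.2344 rad.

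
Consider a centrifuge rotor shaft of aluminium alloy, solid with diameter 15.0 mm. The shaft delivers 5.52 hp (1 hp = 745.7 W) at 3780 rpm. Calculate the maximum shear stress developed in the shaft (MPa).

ω = 2π·3780/60 = 395.8 rad/s, so T = P/ω = 5.52×745.7 / 395.8 = 10.40 N·m.
J = πd⁴/32 = π(0.0150)⁴/32 = 4.970×10^-9 m⁴.
τ_max = T·r/J = 10.40 × 0.00750 / 4.970×10^-9 = 1.569×10^7 Pa.

15.7 MPa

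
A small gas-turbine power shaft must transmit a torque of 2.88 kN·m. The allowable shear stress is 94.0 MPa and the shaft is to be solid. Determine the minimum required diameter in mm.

53.8 mm

For a solid shaft τ_max = 16T/(πd³), so d = (16T/(π τ_allow))^(1/3) = (16·2880/(π·9.40×10^7))^(1/3) = 0.05384 m.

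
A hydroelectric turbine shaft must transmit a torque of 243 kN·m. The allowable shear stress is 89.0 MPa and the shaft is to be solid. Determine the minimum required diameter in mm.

240 mm

For a solid shaft τ_max = 16T/(πd³), so d = (16T/(π τ_allow))^(1/3) = (16·243000/(π·8.90×10^7))^(1/3) = 0.2405 m.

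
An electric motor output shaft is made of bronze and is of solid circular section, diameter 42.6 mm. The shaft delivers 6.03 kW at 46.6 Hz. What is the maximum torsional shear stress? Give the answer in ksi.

ω = 2π·46.6 = 292.8 rad/s, so T = P/ω = 6.03×10³ / 292.8 = 20.59 N·m.
J = πd⁴/32 = π(0.0426)⁴/32 = 3.233×10^-7 m⁴.
τ_max = T·r/J = 20.59 × 0.0213 / 3.233×10^-7 = 1.357×10^6 Pa.

0.197 ksi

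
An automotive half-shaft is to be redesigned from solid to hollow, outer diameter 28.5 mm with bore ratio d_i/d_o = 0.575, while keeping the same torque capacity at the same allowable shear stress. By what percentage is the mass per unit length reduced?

27.7 %

Equal τ_max and T ⇒ the solid shaft needs d_s³ = d_o³(1−k⁴), so d_s = 28.5·(1−0.575⁴)^(1/3) = 27.42 mm.
Area ratio A_h/A_s = d_o²(1−k²)/d_s² = (1−k²)/(1−k⁴)^(2/3) = 0.7231.
Mass saving = 1 − 0.7231 = 27.7 %.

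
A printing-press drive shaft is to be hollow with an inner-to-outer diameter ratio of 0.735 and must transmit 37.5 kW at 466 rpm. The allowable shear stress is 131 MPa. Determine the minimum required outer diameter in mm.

ω = 2π·466/60 = 48.80 rad/s, so T = P/ω = 37.5×10³ / 48.80 = 768.5 N·m.
For a hollow shaft with d_i/d_o = 0.735: τ_max = 16T/(π d_o³ (1−k⁴)), so d_o = [16T/(π τ_allow (1−k⁴))]^(1/3) = [16·768.5/(π·1.31×10^8·0.7082)]^(1/3) = 0.03481 m.

34.8 mm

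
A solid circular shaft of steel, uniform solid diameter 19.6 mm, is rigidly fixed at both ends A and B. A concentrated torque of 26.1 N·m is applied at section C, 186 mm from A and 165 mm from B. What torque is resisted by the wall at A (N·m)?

12.3 N·m

With uniform GJ and both ends fixed, compatibility θ_AC = θ_CB gives T_A·a = T_B·b, together with T_A + T_B = T₀.
T_A = T₀·b/(a+b) = 26.10·165/351.0 = 12.27 N·m; T_B = 13.83 N·m.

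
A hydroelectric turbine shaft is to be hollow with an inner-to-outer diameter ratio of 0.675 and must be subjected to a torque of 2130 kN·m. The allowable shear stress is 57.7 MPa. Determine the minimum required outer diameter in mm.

619 mm

For a hollow shaft with d_i/d_o = 0.675: τ_max = 16T/(π d_o³ (1−k⁴)), so d_o = [16T/(π τ_allow (1−k⁴))]^(1/3) = [16·2.130e6/(π·5.77×10^7·0.7924)]^(1/3) = 0.6191 m.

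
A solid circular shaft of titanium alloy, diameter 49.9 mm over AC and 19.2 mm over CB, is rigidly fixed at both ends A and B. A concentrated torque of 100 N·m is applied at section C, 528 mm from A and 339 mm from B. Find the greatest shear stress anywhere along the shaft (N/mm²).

3.96 N/mm²

Compatibility: T_A·a/J_AC = T_B·b/J_CB with T_A + T_B = T₀.
J_AC = 6.09×10^-7 m⁴, J_CB = 1.33×10^-8 m⁴, so T_A = T₀·(J_AC/a)/((J_AC/a)+(J_CB/b)) = 96.70 N·m, T_B = 3.301 N·m.
τ in each portion: τ_AC = 3.96×10^6 Pa, τ_CB = 2.38×10^6 Pa; maximum is in AC.
τ_max = T_AC·r/J = 96.70·0.0249/6.09×10^-7 = 3.964×10^6 Pa.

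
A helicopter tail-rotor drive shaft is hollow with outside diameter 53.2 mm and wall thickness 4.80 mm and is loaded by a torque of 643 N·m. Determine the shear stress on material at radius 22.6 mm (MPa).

J = π(d_o⁴ − d_i⁴)/32 = π(0.0532⁴ − 0.0436⁴)/32 = 4.316×10^-7 m⁴.
Shear stress varies linearly with radius: τ = T·r/J = 643.0 × 0.0226 / 4.316×10^-7 = 3.367×10^7 Pa.

33.7 MPa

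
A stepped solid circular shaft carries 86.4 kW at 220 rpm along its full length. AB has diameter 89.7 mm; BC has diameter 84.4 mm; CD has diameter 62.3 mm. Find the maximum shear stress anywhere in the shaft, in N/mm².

79.0 N/mm²

ω = 2π·220/60 = 23.04 rad/s, so T = P/ω = 86.4×10³ / 23.04 = 3750 N·m.
Under the same torque, τ_max = 16T/(πd³) is largest where d is smallest — segment CD (d = 62.3 mm).
τ_max = 16·3750/(π·(0.0623)³) = 7.899×10^7 Pa.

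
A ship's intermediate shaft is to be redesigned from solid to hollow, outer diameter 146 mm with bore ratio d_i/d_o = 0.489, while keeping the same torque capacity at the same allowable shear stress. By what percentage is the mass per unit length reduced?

20.9 %

Equal τ_max and T ⇒ the solid shaft needs d_s³ = d_o³(1−k⁴), so d_s = 146·(1−0.489⁴)^(1/3) = 143.2 mm.
Area ratio A_h/A_s = d_o²(1−k²)/d_s² = (1−k²)/(1−k⁴)^(2/3) = 0.7913.
Mass saving = 1 − 0.7913 = 20.9 %.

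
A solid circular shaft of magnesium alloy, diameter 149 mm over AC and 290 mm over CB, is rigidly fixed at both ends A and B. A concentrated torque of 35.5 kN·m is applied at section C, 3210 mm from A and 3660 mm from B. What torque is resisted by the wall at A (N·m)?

Compatibility: T_A·a/J_AC = T_B·b/J_CB with T_A + T_B = T₀.
J_AC = 4.84×10^-5 m⁴, J_CB = 6.94×10^-4 m⁴, so T_A = T₀·(J_AC/a)/((J_AC/a)+(J_CB/b)) = 2613 N·m, T_B = 32890 N·m.

2610 N·m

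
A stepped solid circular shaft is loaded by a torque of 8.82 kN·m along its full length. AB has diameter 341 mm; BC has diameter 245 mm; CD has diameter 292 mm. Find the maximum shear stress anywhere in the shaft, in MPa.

Under the same torque, τ_max = 16T/(πd³) is largest where d is smallest — segment BC (d = 245 mm).
τ_max = 16·8820/(π·(0.245)³) = 3.055×10^6 Pa.

3.05 MPa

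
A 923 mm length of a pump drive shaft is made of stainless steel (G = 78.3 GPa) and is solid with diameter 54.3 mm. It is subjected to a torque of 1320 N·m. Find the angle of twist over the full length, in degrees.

J = πd⁴/32 = π(0.0543)⁴/32 = 8.535×10^-7 m⁴.
θ = T·L/(G·J) = 1320 × 0.923 / (78.3×10⁹ × 8.535×10^-7) = 0.01823 rad.

1.04°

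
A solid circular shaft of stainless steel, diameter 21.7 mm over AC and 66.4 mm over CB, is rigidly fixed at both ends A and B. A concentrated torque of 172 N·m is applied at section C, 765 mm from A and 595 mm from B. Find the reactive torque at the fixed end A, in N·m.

Compatibility: T_A·a/J_AC = T_B·b/J_CB with T_A + T_B = T₀.
J_AC = 2.18×10^-8 m⁴, J_CB = 1.91×10^-6 m⁴, so T_A = T₀·(J_AC/a)/((J_AC/a)+(J_CB/b)) = 1.513 N·m, T_B = 170.5 N·m.

1.51 N·m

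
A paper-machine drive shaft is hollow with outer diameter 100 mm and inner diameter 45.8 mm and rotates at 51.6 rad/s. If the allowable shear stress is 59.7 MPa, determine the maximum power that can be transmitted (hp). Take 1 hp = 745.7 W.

J = π(d_o⁴ − d_i⁴)/32 = π(0.100⁴ − 0.0458⁴)/32 = 9.385×10^-6 m⁴.
T_max = τ_allow·J/r = 5.97×10^7 × 9.385×10^-6 / 0.0500 = 11210 N·m.
ω = 51.6 rad/s, so P_max = T_max·ω = 5.782×10^5 W.

775 hp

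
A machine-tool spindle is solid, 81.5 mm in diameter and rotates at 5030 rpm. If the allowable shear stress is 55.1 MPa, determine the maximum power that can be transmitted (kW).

3080 kW

J = πd⁴/32 = π(0.0815)⁴/32 = 4.331×10^-6 m⁴.
T_max = τ_allow·J/r = 5.51×10^7 × 4.331×10^-6 / 0.0408 = 5857 N·m.
ω = 2π·5030/60 = 526.7 rad/s, so P_max = T_max·ω = 3.085×10^6 W.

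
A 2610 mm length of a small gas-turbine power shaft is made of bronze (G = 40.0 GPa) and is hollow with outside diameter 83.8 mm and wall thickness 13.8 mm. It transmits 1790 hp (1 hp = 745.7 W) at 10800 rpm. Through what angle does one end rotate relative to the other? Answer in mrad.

19.9 mrad

ω = 2π·10800/60 = 1131 rad/s, so T = P/ω = 1790×745.7 / 1131 = 1180 N·m.
J = π(d_o⁴ − d_i⁴)/32 = π(0.0838⁴ − 0.0562⁴)/32 = 3.862×10^-6 m⁴.
θ = T·L/(G·J) = 1180 × 2.61 / (40.0×10⁹ × 3.862×10^-6) = 0.01994 rad.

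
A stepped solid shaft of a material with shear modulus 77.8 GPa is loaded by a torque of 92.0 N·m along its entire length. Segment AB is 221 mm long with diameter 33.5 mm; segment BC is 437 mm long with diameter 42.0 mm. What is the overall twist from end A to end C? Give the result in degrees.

0.218°

J_AB = π(0.0335)⁴/32 = 1.24×10^-7 m⁴; J_BC = π(0.0420)⁴/32 = 3.05×10^-7 m⁴.
θ = (T/G)·Σ L_i/J_i = (92.00/77.8×10⁹)·(0.221/1.24×10^-7 + 0.437/3.05×10^-7) = 3.805×10^-3 rad.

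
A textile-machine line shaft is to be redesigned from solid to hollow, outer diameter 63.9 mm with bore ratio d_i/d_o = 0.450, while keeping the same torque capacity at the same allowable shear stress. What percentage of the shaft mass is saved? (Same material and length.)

Equal τ_max and T ⇒ the solid shaft needs d_s³ = d_o³(1−k⁴), so d_s = 63.9·(1−0.450⁴)^(1/3) = 63.01 mm.
Area ratio A_h/A_s = d_o²(1−k²)/d_s² = (1−k²)/(1−k⁴)^(2/3) = 0.8201.
Mass saving = 1 − 0.8201 = 18.0 %.

18.0 %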